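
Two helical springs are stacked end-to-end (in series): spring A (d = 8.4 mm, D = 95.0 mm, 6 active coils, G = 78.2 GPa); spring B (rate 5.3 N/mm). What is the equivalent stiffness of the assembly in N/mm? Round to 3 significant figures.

k_A = Gd⁴/(8D³N_a) = (78.2×10³)(8.4⁴)/(8·95.0³·6) = 9.4605 N/mm
Series: 1/k_eq = 1/9.4605 + 1/5.3 = 0.29438; k_eq = 3.3969 N/mm

3.40 N/mm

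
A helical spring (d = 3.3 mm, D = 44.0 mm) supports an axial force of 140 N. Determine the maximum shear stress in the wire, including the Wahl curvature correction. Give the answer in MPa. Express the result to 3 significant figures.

Spring index C = D/d = 44.0/3.3 = 13.3333
K_W = (4C−1)/(4C−4) + 0.615/C = 52.333/49.333 + 0.0461 = 1.1069
τ₀ = 8FD/(πd³) = 8·140·44.0/(π·3.3³) = 49280/112.9 = 436.49 MPa
τ_max = K·τ₀ = 1.1069 × 436.49 = 483.17 MPa

483 MPa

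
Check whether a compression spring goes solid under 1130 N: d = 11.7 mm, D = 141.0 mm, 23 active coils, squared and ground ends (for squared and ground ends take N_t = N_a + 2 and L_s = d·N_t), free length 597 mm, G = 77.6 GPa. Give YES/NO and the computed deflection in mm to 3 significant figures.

YES, δ = 401 mm

k = Gd⁴/(8D³N_a) = (77.6×10³)(11.7⁴)/(8·141.0³·23) = 2.8192 N/mm
N_t = 25; L_s = 11.7·25 = 292.5 mm; δ_solid = L₀ − L_s = 597 − 292.5 = 304.5 mm
δ = F/k = 1130/2.8192 = 400.82 mm
δ ≥ δ_solid → spring goes solid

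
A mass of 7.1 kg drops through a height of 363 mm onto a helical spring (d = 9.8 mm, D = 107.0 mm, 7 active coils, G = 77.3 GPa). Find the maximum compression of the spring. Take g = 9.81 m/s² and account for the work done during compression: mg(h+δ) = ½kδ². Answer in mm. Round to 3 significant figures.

k = Gd⁴/(8D³N_a) = (77.3×10³)(9.8⁴)/(8·107.0³·7) = 10.393 N/mm
W = mg = 7.1 × 9.81 = 69.651 N
½kδ² − Wδ − Wh = 0 → δ = (W + √(W² + 2kWh))/k
δ = (69.651 + √(4851.3 + 525543))/10.393 = (69.651 + 728.28)/10.393 = 76.775 mm

76.8 mm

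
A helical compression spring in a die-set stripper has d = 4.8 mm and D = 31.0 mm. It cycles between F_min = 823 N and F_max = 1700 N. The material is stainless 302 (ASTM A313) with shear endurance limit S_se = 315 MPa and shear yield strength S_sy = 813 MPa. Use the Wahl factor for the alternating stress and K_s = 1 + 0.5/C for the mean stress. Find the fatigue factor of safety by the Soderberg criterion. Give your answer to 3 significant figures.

C = D/d = 31.0/4.8 = 6.4583; K_W = (4C−1)/(4C−4)+0.615/C = 1.2326; K_s = 1+0.5/C = 1.0774
F_a = (F_max−F_min)/2 = 438.5 N; F_m = (F_max+F_min)/2 = 1261.5 N
τ_a = K_W·8F_aD/(πd³) = 1.2326 × 313 = 385.82 MPa
τ_m = K_s·8F_mD/(πd³) = 1.0774 × 900.46 = 970.18 MPa
Soderberg: 1/n_f = τ_a/S_se + τ_m/S_sy = 385.82/315 + 970.18/813 = 1.22481 + 1.19333 = 2.4181
n_f = 1/2.4181 = 0.4135

0.414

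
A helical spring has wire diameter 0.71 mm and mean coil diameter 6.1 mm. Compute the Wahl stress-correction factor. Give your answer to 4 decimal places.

C = D/d = 6.1/0.71 = 8.5915
K_W = (4C−1)/(4C−4) + 0.615/C = 33.366/30.366 + 0.0716 = 1.1704

1.1704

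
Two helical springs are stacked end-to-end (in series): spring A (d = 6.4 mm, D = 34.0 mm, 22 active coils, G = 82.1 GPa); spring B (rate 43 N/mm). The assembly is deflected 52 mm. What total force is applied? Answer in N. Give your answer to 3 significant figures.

708 N

k_A = Gd⁴/(8D³N_a) = (82.1×10³)(6.4⁴)/(8·34.0³·22) = 19.912 N/mm
Series: 1/k_eq = 1/19.912 + 1/43 = 0.073477; k_eq = 13.61 N/mm
F = k_eq·δ = 13.61·52 = 707.71 N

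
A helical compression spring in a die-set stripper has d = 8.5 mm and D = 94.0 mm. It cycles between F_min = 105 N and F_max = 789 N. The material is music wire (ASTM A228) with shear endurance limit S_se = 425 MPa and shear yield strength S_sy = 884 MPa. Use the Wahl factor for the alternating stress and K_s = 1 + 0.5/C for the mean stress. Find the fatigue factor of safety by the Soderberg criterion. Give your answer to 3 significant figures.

1.78

C = D/d = 94.0/8.5 = 11.0588; K_W = (4C−1)/(4C−4)+0.615/C = 1.1302; K_s = 1+0.5/C = 1.0452
F_a = (F_max−F_min)/2 = 342 N; F_m = (F_max+F_min)/2 = 447 N
τ_a = K_W·8F_aD/(πd³) = 1.1302 × 133.3 = 150.65 MPa
τ_m = K_s·8F_mD/(πd³) = 1.0452 × 174.23 = 182.11 MPa
Soderberg: 1/n_f = τ_a/S_se + τ_m/S_sy = 150.65/425 + 182.11/884 = 0.35448 + 0.20600 = 0.56048
n_f = 1/0.56048 = 1.784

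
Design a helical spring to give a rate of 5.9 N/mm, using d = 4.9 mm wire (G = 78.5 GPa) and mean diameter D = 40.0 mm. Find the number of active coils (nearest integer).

N_a = Gd⁴/(8D³k) = (78.5×10³ × 4.9⁴)/(8 × 40.0³ × 5.9)
    = 4.52537e+07 / 3.0208e+06 = 14.98 → 15 coils

15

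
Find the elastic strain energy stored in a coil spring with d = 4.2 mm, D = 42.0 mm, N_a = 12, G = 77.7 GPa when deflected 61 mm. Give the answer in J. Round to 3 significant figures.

k = Gd⁴/(8D³N_a) = (77.7×10³)(4.2⁴)/(8·42.0³·12) = 3.3994 N/mm
U = ½kδ² = 0.5 × 3.3994 × 61² = 6324.5 N·mm = 6.3245 J

6.32 J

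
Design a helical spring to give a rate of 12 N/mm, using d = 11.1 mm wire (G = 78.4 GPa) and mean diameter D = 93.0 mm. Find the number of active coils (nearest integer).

15

N_a = Gd⁴/(8D³k) = (78.4×10³ × 11.1⁴)/(8 × 93.0³ × 12)
    = 1.19017e+09 / 7.72183e+07 = 15.41 → 15 coils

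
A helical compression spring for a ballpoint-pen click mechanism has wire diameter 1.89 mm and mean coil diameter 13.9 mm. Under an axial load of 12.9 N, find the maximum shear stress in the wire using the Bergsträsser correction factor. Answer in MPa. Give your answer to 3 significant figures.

80.4 MPa

Spring index C = D/d = 13.9/1.89 = 7.3545
K_B = (4C+2)/(4C−3) = 31.418/26.418 = 1.1893
τ₀ = 8FD/(πd³) = 8·12.9·13.9/(π·1.89³) = 1434.48/21.21 = 67.633 MPa
τ_max = K·τ₀ = 1.1893 × 67.633 = 80.434 MPa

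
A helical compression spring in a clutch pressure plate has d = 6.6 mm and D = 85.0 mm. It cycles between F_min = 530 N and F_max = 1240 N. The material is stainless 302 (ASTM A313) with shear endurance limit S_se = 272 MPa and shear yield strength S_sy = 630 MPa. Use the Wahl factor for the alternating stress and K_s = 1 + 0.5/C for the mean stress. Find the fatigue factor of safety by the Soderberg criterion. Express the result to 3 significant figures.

0.457

C = D/d = 85.0/6.6 = 12.8788; K_W = (4C−1)/(4C−4)+0.615/C = 1.1109; K_s = 1+0.5/C = 1.0388
F_a = (F_max−F_min)/2 = 355 N; F_m = (F_max+F_min)/2 = 885 N
τ_a = K_W·8F_aD/(πd³) = 1.1109 × 267.27 = 296.91 MPa
τ_m = K_s·8F_mD/(πd³) = 1.0388 × 666.3 = 692.17 MPa
Soderberg: 1/n_f = τ_a/S_se + τ_m/S_sy = 296.91/272 + 692.17/630 = 1.09159 + 1.09868 = 2.1903
n_f = 1/2.1903 = 0.4566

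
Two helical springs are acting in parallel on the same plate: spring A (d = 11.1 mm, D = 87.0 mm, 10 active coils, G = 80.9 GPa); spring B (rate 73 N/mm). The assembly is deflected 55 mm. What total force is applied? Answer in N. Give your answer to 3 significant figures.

5300 N

k_A = Gd⁴/(8D³N_a) = (80.9×10³)(11.1⁴)/(8·87.0³·10) = 23.313 N/mm
Parallel: k_eq = 23.313 + 73 = 96.313 N/mm
F = k_eq·δ = 96.313·55 = 5297.2 N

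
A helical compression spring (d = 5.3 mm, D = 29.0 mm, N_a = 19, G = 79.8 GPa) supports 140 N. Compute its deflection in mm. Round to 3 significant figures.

k = Gd⁴/(8D³N_a) = (79.8×10³)(5.3⁴)/(8·29.0³·19) = 16.985 N/mm
δ = F/k = 140 / 16.985 = 8.2425 mm

8.24 mm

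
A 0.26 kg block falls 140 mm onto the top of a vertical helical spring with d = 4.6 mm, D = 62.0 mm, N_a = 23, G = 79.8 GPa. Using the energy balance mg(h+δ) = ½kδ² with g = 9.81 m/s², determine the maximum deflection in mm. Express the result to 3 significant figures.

32.9 mm

k = Gd⁴/(8D³N_a) = (79.8×10³)(4.6⁴)/(8·62.0³·23) = 0.81478 N/mm
W = mg = 0.26 × 9.81 = 2.5506 N
½kδ² − Wδ − Wh = 0 → δ = (W + √(W² + 2kWh))/k
δ = (2.5506 + √(6.5056 + 581.891))/0.81478 = (2.5506 + 24.257)/0.81478 = 32.901 mm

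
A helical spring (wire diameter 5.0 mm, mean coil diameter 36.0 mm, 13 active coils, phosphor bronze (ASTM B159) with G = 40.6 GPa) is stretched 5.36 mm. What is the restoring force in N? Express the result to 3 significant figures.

28.0 N

k = Gd⁴/(8D³N_a) = (40.6×10³)(5.0⁴)/(8·36.0³·13) = 5.2296 N/mm
F = k·δ = 5.2296 × 5.36 = 28.03 N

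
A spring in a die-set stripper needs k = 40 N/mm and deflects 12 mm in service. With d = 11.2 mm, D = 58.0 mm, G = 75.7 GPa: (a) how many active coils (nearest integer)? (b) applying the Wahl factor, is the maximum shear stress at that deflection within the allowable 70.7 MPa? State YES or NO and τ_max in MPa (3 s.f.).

(a) 19 coils; (b) YES, τ_max = 65.8 MPa

N_a = Gd⁴/(8D³k) = (75.7×10³)(11.2⁴)/(8·58.0³·40) = 19.08 → N_a = 19
Actual rate k = Gd⁴/(8D³·19) = 40.164 N/mm
Working load F = kδ = 40.164·12 = 481.97 N
C = 58.0/11.2 = 5.1786; K_W = (4C−1)/(4C−4)+0.615/C = 1.2982
τ_max = K_W·8FD/(πd³) = 1.2982·50.668 = 65.78 MPa
τ_max ≤ 70.7 MPa → acceptable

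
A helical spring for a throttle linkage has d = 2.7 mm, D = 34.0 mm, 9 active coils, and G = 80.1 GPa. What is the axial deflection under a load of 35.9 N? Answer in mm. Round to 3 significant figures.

k = Gd⁴/(8D³N_a) = (80.1×10³)(2.7⁴)/(8·34.0³·9) = 1.5042 N/mm
δ = F/k = 35.9 / 1.5042 = 23.866 mm

23.9 mm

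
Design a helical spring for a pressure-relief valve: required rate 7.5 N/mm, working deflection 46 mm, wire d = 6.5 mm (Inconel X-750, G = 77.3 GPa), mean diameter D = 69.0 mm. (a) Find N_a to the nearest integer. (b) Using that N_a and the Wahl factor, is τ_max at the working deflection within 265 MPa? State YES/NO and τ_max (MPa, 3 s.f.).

N_a = Gd⁴/(8D³k) = (77.3×10³)(6.5⁴)/(8·69.0³·7.5) = 7.001 → N_a = 7
Actual rate k = Gd⁴/(8D³·7) = 7.5006 N/mm
Working load F = kδ = 7.5006·46 = 345.03 N
C = 69.0/6.5 = 10.6154; K_W = (4C−1)/(4C−4)+0.615/C = 1.1359
τ_max = K_W·8FD/(πd³) = 1.1359·220.75 = 250.76 MPa
τ_max ≤ 265 MPa → acceptable

(a) 7 coils; (b) YES, τ_max = 251 MPa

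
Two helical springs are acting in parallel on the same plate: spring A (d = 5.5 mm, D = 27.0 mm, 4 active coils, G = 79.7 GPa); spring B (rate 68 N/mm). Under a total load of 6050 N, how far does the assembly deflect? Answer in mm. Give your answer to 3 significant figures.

32.9 mm

k_A = Gd⁴/(8D³N_a) = (79.7×10³)(5.5⁴)/(8·27.0³·4) = 115.79 N/mm
Parallel: k_eq = 115.79 + 68 = 183.79 N/mm
δ = F/k_eq = 6050/183.79 = 32.918 mm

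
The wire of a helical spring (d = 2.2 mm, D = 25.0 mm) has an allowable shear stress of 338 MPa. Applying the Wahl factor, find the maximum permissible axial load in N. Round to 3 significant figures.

C = D/d = 25.0/2.2 = 11.3636
K_W = (4C−1)/(4C−4) + 0.615/C = 44.455/41.455 + 0.0541 = 1.1265
τ_max = K·8FD/(πd³) → F_max = τ_allow·πd³/(8DK)
F_max = 338·π·2.2³/(8·25.0·1.1265) = 11307/225.3 = 50.185 N

50.2 N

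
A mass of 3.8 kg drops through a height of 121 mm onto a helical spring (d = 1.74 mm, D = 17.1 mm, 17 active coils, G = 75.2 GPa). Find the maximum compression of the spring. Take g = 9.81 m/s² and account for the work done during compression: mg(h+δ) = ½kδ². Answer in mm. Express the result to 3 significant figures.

k = Gd⁴/(8D³N_a) = (75.2×10³)(1.74⁴)/(8·17.1³·17) = 1.0136 N/mm
W = mg = 3.8 × 9.81 = 37.278 N
½kδ² − Wδ − Wh = 0 → δ = (W + √(W² + 2kWh))/k
δ = (37.278 + √(1389.6 + 9144.41))/1.0136 = (37.278 + 102.64)/1.0136 = 138.03 mm

138 mm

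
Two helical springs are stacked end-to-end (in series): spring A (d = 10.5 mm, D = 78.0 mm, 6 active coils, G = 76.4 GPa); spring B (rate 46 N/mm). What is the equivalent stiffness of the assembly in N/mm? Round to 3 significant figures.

k_A = Gd⁴/(8D³N_a) = (76.4×10³)(10.5⁴)/(8·78.0³·6) = 40.769 N/mm
Series: 1/k_eq = 1/40.769 + 1/46 = 0.046268; k_eq = 21.613 N/mm

21.6 N/mm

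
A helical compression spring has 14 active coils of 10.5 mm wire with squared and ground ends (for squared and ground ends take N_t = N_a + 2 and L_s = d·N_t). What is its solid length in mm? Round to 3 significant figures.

168 mm

squared and ground ends: N_t = N_a + 2 = 14 + 2 = 16
L_s = d·N_t = 10.5 × 16 = 168 mm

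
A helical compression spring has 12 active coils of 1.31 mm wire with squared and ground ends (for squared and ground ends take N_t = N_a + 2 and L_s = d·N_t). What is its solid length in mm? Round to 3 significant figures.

18.3 mm

squared and ground ends: N_t = N_a + 2 = 12 + 2 = 14
L_s = d·N_t = 1.31 × 14 = 18.34 mm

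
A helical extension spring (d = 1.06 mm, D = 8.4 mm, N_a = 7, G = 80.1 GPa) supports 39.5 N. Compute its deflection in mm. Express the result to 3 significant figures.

k = Gd⁴/(8D³N_a) = (80.1×10³)(1.06⁴)/(8·8.4³·7) = 3.0467 N/mm
δ = F/k = 39.5 / 3.0467 = 12.965 mm

13.0 mm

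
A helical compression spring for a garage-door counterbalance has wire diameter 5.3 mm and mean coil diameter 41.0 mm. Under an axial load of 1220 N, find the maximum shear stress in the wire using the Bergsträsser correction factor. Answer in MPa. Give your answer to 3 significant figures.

Spring index C = D/d = 41.0/5.3 = 7.7358
K_B = (4C+2)/(4C−3) = 32.943/27.943 = 1.1789
τ₀ = 8FD/(πd³) = 8·1220·41.0/(π·5.3³) = 400160/467.71 = 855.57 MPa
τ_max = K·τ₀ = 1.1789 × 855.57 = 1008.7 MPa

1010 MPa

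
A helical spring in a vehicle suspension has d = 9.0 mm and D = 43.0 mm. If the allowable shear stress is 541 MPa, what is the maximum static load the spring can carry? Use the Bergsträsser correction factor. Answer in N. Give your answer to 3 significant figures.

2750 N

C = D/d = 43.0/9.0 = 4.7778
K_B = (4C+2)/(4C−3) = 21.111/16.111 = 1.3103
τ_max = K·8FD/(πd³) → F_max = τ_allow·πd³/(8DK)
F_max = 541·π·9.0³/(8·43.0·1.3103) = 1.239e+06/450.76 = 2748.7 N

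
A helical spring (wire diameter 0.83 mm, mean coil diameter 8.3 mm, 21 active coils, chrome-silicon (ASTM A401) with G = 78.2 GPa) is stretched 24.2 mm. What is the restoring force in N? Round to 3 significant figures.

k = Gd⁴/(8D³N_a) = (78.2×10³)(0.83⁴)/(8·8.3³·21) = 0.38635 N/mm
F = k·δ = 0.38635 × 24.2 = 9.3496 N

9.35 N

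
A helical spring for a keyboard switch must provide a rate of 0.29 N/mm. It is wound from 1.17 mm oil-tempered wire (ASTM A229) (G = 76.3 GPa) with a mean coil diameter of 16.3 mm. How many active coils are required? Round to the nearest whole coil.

N_a = Gd⁴/(8D³k) = (76.3×10³ × 1.17⁴)/(8 × 16.3³ × 0.29)
    = 142978 / 10047.3 = 14.23 → 14 coils

14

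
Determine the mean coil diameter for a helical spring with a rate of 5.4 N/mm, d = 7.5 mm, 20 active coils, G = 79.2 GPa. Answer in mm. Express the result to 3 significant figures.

D = (Gd⁴/(8N_a·k))^(1/3) = (79.2×10³·7.5⁴/(8·20·5.4))^(1/3)
  = (290039)^(1/3) = 66.1940 mm

66.2 mm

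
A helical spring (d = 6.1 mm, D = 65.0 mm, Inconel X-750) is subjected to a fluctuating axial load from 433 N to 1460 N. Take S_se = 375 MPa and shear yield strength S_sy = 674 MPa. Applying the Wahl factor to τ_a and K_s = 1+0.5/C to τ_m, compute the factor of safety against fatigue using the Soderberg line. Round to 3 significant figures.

C = D/d = 65.0/6.1 = 10.6557; K_W = (4C−1)/(4C−4)+0.615/C = 1.1354; K_s = 1+0.5/C = 1.0469
F_a = (F_max−F_min)/2 = 513.5 N; F_m = (F_max+F_min)/2 = 946.5 N
τ_a = K_W·8F_aD/(πd³) = 1.1354 × 374.46 = 425.16 MPa
τ_m = K_s·8F_mD/(πd³) = 1.0469 × 690.22 = 722.6 MPa
Soderberg: 1/n_f = τ_a/S_se + τ_m/S_sy = 425.16/375 + 722.6/674 = 1.13375 + 1.07211 = 2.2059
n_f = 1/2.2059 = 0.4533

0.453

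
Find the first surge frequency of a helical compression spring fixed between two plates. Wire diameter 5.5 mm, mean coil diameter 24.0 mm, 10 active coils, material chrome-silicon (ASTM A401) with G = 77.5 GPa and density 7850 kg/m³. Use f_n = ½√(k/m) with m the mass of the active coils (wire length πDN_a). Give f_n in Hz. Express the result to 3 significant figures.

k = Gd⁴/(8D³N_a) = (77.5×10³)(5.5⁴)/(8·24.0³·10) = 64.125 N/mm = 64125 N/m
Wire length L = πDN_a = π·24.0·10 = 753.98 mm
m = ρ·(πd²/4)·L = 7850 × 23.758×10⁻⁶ m² × 0.75398 m = 0.14062 kg
f_n = ½√(k/m) = 0.5·√(64125/0.14062) = 0.5·√(4.5602e+05) = 337.65 Hz

338 Hz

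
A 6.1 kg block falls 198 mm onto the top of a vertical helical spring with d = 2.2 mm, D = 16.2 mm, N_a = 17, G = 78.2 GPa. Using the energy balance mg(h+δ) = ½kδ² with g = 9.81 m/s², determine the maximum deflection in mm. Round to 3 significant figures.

107 mm

k = Gd⁴/(8D³N_a) = (78.2×10³)(2.2⁴)/(8·16.2³·17) = 3.1682 N/mm
W = mg = 6.1 × 9.81 = 59.841 N
½kδ² − Wδ − Wh = 0 → δ = (W + √(W² + 2kWh))/k
δ = (59.841 + √(3580.9 + 75077.1))/3.1682 = (59.841 + 280.46)/3.1682 = 107.41 mm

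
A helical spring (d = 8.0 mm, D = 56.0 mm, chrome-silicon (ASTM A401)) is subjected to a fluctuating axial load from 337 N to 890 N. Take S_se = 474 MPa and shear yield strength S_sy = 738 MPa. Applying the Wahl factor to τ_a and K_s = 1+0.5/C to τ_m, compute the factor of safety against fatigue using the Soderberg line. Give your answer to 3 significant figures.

C = D/d = 56.0/8.0 = 7.0000; K_W = (4C−1)/(4C−4)+0.615/C = 1.2129; K_s = 1+0.5/C = 1.0714
F_a = (F_max−F_min)/2 = 276.5 N; F_m = (F_max+F_min)/2 = 613.5 N
τ_a = K_W·8F_aD/(πd³) = 1.2129 × 77.011 = 93.403 MPa
τ_m = K_s·8F_mD/(πd³) = 1.0714 × 170.87 = 183.08 MPa
Soderberg: 1/n_f = τ_a/S_se + τ_m/S_sy = 93.403/474 + 183.08/738 = 0.19705 + 0.24807 = 0.44513
n_f = 1/0.44513 = 2.247

2.25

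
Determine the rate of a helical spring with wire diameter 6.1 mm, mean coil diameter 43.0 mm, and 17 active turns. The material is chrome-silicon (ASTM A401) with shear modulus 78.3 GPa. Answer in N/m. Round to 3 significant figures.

k = Gd⁴/(8D³N_a) = (78.3×10³ × 6.1⁴) / (8 × 43.0³ × 17)
  = 1.08413e+08 / 1.0813e+07 = 10.026 N/mm = 10026 N/m

10000 N/m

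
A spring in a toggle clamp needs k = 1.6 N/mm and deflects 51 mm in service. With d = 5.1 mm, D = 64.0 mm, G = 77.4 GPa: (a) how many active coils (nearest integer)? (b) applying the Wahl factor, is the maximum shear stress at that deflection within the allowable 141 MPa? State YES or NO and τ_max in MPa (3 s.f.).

N_a = Gd⁴/(8D³k) = (77.4×10³)(5.1⁴)/(8·64.0³·1.6) = 15.61 → N_a = 16
Actual rate k = Gd⁴/(8D³·16) = 1.5605 N/mm
Working load F = kδ = 1.5605·51 = 79.587 N
C = 64.0/5.1 = 12.5490; K_W = (4C−1)/(4C−4)+0.615/C = 1.1139
τ_max = K_W·8FD/(πd³) = 1.1139·97.78 = 108.92 MPa
τ_max ≤ 141 MPa → acceptable

(a) 16 coils; (b) YES, τ_max = 109 MPa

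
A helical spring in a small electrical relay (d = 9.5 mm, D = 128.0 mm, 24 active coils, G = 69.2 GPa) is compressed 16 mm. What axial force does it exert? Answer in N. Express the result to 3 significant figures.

22.4 N

k = Gd⁴/(8D³N_a) = (69.2×10³)(9.5⁴)/(8·128.0³·24) = 1.3998 N/mm
F = k·δ = 1.3998 × 16 = 22.397 N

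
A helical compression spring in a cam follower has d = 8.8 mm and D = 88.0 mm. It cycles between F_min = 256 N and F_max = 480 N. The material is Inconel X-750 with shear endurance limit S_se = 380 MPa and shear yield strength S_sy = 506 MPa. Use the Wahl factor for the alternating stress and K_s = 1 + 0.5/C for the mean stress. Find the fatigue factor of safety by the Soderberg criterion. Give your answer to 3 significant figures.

2.76

C = D/d = 88.0/8.8 = 10.0000; K_W = (4C−1)/(4C−4)+0.615/C = 1.1448; K_s = 1+0.5/C = 1.0500
F_a = (F_max−F_min)/2 = 112 N; F_m = (F_max+F_min)/2 = 368 N
τ_a = K_W·8F_aD/(πd³) = 1.1448 × 36.829 = 42.163 MPa
τ_m = K_s·8F_mD/(πd³) = 1.0500 × 121.01 = 127.06 MPa
Soderberg: 1/n_f = τ_a/S_se + τ_m/S_sy = 42.163/380 + 127.06/506 = 0.11096 + 0.25111 = 0.36206
n_f = 1/0.36206 = 2.762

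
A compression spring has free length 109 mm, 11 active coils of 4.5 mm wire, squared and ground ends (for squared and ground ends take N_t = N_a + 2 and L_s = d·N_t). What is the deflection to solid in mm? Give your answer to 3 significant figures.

50.5 mm

N_t = 13; L_s = 4.5·13 = 58.5 mm
δ_solid = L₀ − L_s = 109 − 58.5 = 50.5 mm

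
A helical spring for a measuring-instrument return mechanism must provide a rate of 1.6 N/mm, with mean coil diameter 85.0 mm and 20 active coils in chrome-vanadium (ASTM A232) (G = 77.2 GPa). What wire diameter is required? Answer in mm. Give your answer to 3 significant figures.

6.72 mm

d = (8D³N_a·k / G)^(1/4) = (8·85.0³·20·1.6 / (77.2×10³))^0.25
  = (2036.5)^0.25 = 6.7177 mm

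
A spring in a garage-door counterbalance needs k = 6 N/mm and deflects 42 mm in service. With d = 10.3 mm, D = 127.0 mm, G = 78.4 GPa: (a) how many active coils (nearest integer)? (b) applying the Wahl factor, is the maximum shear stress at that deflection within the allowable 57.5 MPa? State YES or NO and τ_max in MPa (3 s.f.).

(a) 9 coils; (b) NO, τ_max = 83.0 MPa

N_a = Gd⁴/(8D³k) = (78.4×10³)(10.3⁴)/(8·127.0³·6) = 8.975 → N_a = 9
Actual rate k = Gd⁴/(8D³·9) = 5.983 N/mm
Working load F = kδ = 5.983·42 = 251.29 N
C = 127.0/10.3 = 12.3301; K_W = (4C−1)/(4C−4)+0.615/C = 1.1161
τ_max = K_W·8FD/(πd³) = 1.1161·74.371 = 83.003 MPa
τ_max > 57.5 MPa → exceeds allowable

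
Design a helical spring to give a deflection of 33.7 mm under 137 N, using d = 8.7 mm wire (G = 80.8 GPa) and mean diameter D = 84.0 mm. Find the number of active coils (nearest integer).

Required rate k = F/δ = 137/33.7 = 4.0653 N/mm
N_a = Gd⁴/(8D³k) = (80.8×10³ × 8.7⁴)/(8 × 84.0³ × 4.0653)
    = 4.62901e+08 / 1.92761e+07 = 24.01 → 24 coils

24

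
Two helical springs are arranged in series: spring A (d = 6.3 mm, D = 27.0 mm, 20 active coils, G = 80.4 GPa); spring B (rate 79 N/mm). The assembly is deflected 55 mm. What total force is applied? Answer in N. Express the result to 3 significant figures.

k_A = Gd⁴/(8D³N_a) = (80.4×10³)(6.3⁴)/(8·27.0³·20) = 40.217 N/mm
Series: 1/k_eq = 1/40.217 + 1/79 = 0.037523; k_eq = 26.65 N/mm
F = k_eq·δ = 26.65·55 = 1465.7 N

1470 N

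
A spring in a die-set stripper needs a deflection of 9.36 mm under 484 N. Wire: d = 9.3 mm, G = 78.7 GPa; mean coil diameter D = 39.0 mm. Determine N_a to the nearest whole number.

24

Required rate k = F/δ = 484/9.36 = 51.709 N/mm
N_a = Gd⁴/(8D³k) = (78.7×10³ × 9.3⁴)/(8 × 39.0³ × 51.709)
    = 5.88717e+08 / 2.45388e+07 = 23.99 → 24 coils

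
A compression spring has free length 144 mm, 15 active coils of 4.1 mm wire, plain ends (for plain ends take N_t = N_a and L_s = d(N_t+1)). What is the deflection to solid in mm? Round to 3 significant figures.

78.4 mm

N_t = 15; L_s = 4.1·16 = 65.6 mm
δ_solid = L₀ − L_s = 144 − 65.6 = 78.4 mm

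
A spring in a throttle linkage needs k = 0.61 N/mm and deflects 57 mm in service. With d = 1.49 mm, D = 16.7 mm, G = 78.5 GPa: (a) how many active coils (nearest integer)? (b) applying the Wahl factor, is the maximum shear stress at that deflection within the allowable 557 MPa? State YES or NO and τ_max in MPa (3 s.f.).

(a) 17 coils; (b) YES, τ_max = 505 MPa

N_a = Gd⁴/(8D³k) = (78.5×10³)(1.49⁴)/(8·16.7³·0.61) = 17.02 → N_a = 17
Actual rate k = Gd⁴/(8D³·17) = 0.61084 N/mm
Working load F = kδ = 0.61084·57 = 34.818 N
C = 16.7/1.49 = 11.2081; K_W = (4C−1)/(4C−4)+0.615/C = 1.1283
τ_max = K_W·8FD/(πd³) = 1.1283·447.61 = 505.06 MPa
τ_max ≤ 557 MPa → acceptable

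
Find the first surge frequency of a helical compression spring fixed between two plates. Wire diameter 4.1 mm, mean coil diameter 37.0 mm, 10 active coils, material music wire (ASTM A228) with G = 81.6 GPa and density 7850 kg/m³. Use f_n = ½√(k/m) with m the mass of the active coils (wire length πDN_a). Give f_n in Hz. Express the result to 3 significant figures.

109 Hz

k = Gd⁴/(8D³N_a) = (81.6×10³)(4.1⁴)/(8·37.0³·10) = 5.6902 N/mm = 5690.2 N/m
Wire length L = πDN_a = π·37.0·10 = 1162.4 mm
m = ρ·(πd²/4)·L = 7850 × 13.203×10⁻⁶ m² × 1.1624 m = 0.12047 kg
f_n = ½√(k/m) = 0.5·√(5690.2/0.12047) = 0.5·√(47234) = 108.67 Hz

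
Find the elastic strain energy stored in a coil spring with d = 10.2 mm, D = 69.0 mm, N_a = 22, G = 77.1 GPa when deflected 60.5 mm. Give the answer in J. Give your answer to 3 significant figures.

26.4 J

k = Gd⁴/(8D³N_a) = (77.1×10³)(10.2⁴)/(8·69.0³·22) = 14.434 N/mm
U = ½kδ² = 0.5 × 14.434 × 60.5² = 26417 N·mm = 26.417 J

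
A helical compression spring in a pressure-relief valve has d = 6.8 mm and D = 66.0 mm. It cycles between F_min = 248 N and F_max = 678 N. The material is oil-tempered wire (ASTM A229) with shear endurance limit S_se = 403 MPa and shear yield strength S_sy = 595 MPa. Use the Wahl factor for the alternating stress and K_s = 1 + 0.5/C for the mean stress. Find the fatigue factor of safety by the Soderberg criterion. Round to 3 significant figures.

C = D/d = 66.0/6.8 = 9.7059; K_W = (4C−1)/(4C−4)+0.615/C = 1.1495; K_s = 1+0.5/C = 1.0515
F_a = (F_max−F_min)/2 = 215 N; F_m = (F_max+F_min)/2 = 463 N
τ_a = K_W·8F_aD/(πd³) = 1.1495 × 114.92 = 132.1 MPa
τ_m = K_s·8F_mD/(πd³) = 1.0515 × 247.48 = 260.23 MPa
Soderberg: 1/n_f = τ_a/S_se + τ_m/S_sy = 132.1/403 + 260.23/595 = 0.32780 + 0.43736 = 0.76515
n_f = 1/0.76515 = 1.307

1.31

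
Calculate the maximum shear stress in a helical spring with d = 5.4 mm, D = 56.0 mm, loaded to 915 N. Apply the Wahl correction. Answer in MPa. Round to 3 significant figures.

944 MPa

Spring index C = D/d = 56.0/5.4 = 10.3704
K_W = (4C−1)/(4C−4) + 0.615/C = 40.481/37.481 + 0.0593 = 1.1393
τ₀ = 8FD/(πd³) = 8·915·56.0/(π·5.4³) = 409920/494.69 = 828.64 MPa
τ_max = K·τ₀ = 1.1393 × 828.64 = 944.11 MPa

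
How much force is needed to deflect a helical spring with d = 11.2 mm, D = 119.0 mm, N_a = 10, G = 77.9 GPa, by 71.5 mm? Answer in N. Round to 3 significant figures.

650 N

k = Gd⁴/(8D³N_a) = (77.9×10³)(11.2⁴)/(8·119.0³·10) = 9.0924 N/mm
F = k·δ = 9.0924 × 71.5 = 650.11 N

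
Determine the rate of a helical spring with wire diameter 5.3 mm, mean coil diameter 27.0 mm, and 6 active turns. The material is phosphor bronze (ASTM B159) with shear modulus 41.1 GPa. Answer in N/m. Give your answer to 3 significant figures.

34300 N/m

k = Gd⁴/(8D³N_a) = (41.1×10³ × 5.3⁴) / (8 × 27.0³ × 6)
  = 3.24299e+07 / 944784 = 34.325 N/mm = 34325 N/m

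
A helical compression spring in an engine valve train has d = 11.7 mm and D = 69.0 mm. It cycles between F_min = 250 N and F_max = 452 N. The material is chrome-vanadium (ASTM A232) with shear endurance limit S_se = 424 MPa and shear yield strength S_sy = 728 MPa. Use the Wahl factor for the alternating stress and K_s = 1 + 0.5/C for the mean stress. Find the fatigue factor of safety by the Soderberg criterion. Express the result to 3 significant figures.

C = D/d = 69.0/11.7 = 5.8974; K_W = (4C−1)/(4C−4)+0.615/C = 1.2574; K_s = 1+0.5/C = 1.0848
F_a = (F_max−F_min)/2 = 101 N; F_m = (F_max+F_min)/2 = 351 N
τ_a = K_W·8F_aD/(πd³) = 1.2574 × 11.08 = 13.933 MPa
τ_m = K_s·8F_mD/(πd³) = 1.0848 × 38.507 = 41.772 MPa
Soderberg: 1/n_f = τ_a/S_se + τ_m/S_sy = 13.933/424 + 41.772/728 = 0.03286 + 0.05738 = 0.090239
n_f = 1/0.090239 = 11.08

11.1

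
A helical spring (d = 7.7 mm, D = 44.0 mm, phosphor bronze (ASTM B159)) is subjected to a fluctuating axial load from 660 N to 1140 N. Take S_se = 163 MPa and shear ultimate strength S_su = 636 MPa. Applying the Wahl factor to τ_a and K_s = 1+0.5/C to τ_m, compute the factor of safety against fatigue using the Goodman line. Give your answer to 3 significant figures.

1.20

C = D/d = 44.0/7.7 = 5.7143; K_W = (4C−1)/(4C−4)+0.615/C = 1.2667; K_s = 1+0.5/C = 1.0875
F_a = (F_max−F_min)/2 = 240 N; F_m = (F_max+F_min)/2 = 900 N
τ_a = K_W·8F_aD/(πd³) = 1.2667 × 58.902 = 74.612 MPa
τ_m = K_s·8F_mD/(πd³) = 1.0875 × 220.88 = 240.21 MPa
Goodman: 1/n_f = τ_a/S_se + τ_m/S_su = 74.612/163 + 240.21/636 = 0.45774 + 0.37769 = 0.83543
n_f = 1/0.83543 = 1.197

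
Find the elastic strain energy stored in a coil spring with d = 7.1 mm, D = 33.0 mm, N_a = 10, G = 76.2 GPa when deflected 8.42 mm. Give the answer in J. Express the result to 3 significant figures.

2.39 J

k = Gd⁴/(8D³N_a) = (76.2×10³)(7.1⁴)/(8·33.0³·10) = 67.353 N/mm
U = ½kδ² = 0.5 × 67.353 × 8.42² = 2387.5 N·mm = 2.3875 J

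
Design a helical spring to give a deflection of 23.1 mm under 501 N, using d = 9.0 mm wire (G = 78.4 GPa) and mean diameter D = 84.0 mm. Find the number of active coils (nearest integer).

5

Required rate k = F/δ = 501/23.1 = 21.688 N/mm
N_a = Gd⁴/(8D³k) = (78.4×10³ × 9.0⁴)/(8 × 84.0³ × 21.688)
    = 5.14382e+08 / 1.02838e+08 = 5.002 → 5 coils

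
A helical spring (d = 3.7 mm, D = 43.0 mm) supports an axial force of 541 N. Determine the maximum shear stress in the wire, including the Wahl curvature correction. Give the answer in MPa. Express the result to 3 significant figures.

1310 MPa

Spring index C = D/d = 43.0/3.7 = 11.6216
K_W = (4C−1)/(4C−4) + 0.615/C = 45.486/42.486 + 0.0529 = 1.1235
τ₀ = 8FD/(πd³) = 8·541·43.0/(π·3.7³) = 186104/159.13 = 1169.5 MPa
τ_max = K·τ₀ = 1.1235 × 1169.5 = 1314 MPa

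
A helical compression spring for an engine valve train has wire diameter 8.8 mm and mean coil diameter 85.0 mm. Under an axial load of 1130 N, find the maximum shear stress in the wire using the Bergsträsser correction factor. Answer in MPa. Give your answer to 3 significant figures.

Spring index C = D/d = 85.0/8.8 = 9.6591
K_B = (4C+2)/(4C−3) = 40.636/35.636 = 1.1403
τ₀ = 8FD/(πd³) = 8·1130·85.0/(π·8.8³) = 768400/2140.9 = 358.91 MPa
τ_max = K·τ₀ = 1.1403 × 358.91 = 409.27 MPa

409 MPa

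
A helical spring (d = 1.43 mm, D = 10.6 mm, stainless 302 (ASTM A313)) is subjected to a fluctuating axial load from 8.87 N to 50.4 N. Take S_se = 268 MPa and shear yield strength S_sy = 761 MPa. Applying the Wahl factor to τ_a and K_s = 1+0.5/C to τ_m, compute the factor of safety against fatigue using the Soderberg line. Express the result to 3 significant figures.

C = D/d = 10.6/1.43 = 7.4126; K_W = (4C−1)/(4C−4)+0.615/C = 1.1999; K_s = 1+0.5/C = 1.0675
F_a = (F_max−F_min)/2 = 20.765 N; F_m = (F_max+F_min)/2 = 29.635 N
τ_a = K_W·8F_aD/(πd³) = 1.1999 × 191.68 = 230 MPa
τ_m = K_s·8F_mD/(πd³) = 1.0675 × 273.55 = 292.01 MPa
Soderberg: 1/n_f = τ_a/S_se + τ_m/S_sy = 230/268 + 292.01/761 = 0.85820 + 0.38371 = 1.2419
n_f = 1/1.2419 = 0.8052

0.805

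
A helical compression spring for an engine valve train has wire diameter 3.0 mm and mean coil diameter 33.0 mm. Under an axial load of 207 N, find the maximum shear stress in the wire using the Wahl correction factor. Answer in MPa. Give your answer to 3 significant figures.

Spring index C = D/d = 33.0/3.0 = 11.0000
K_W = (4C−1)/(4C−4) + 0.615/C = 43.000/40.000 + 0.0559 = 1.1309
τ₀ = 8FD/(πd³) = 8·207·33.0/(π·3.0³) = 54648/84.823 = 644.26 MPa
τ_max = K·τ₀ = 1.1309 × 644.26 = 728.6 MPa

729 MPa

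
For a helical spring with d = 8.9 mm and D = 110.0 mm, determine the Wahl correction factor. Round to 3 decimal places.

1.116

C = D/d = 110.0/8.9 = 12.3596
K_W = (4C−1)/(4C−4) + 0.615/C = 48.438/45.438 + 0.0498 = 1.1158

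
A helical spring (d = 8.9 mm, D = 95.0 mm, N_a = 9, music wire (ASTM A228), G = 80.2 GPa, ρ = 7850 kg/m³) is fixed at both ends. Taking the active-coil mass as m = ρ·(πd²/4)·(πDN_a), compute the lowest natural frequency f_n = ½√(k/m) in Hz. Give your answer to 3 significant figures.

k = Gd⁴/(8D³N_a) = (80.2×10³)(8.9⁴)/(8·95.0³·9) = 8.1514 N/mm = 8151.4 N/m
Wire length L = πDN_a = π·95.0·9 = 2686.1 mm
m = ρ·(πd²/4)·L = 7850 × 62.211×10⁻⁶ m² × 2.6861 m = 1.3118 kg
f_n = ½√(k/m) = 0.5·√(8151.4/1.3118) = 0.5·√(6214.1) = 39.415 Hz

39.4 Hz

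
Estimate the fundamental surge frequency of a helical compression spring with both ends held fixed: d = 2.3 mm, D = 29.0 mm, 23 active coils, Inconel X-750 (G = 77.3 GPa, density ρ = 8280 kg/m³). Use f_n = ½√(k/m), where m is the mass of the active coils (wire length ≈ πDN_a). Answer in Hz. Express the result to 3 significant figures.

40.9 Hz

k = Gd⁴/(8D³N_a) = (77.3×10³)(2.3⁴)/(8·29.0³·23) = 0.48204 N/mm = 482.04 N/m
Wire length L = πDN_a = π·29.0·23 = 2095.4 mm
m = ρ·(πd²/4)·L = 8280 × 4.1548×10⁻⁶ m² × 2.0954 m = 0.072086 kg
f_n = ½√(k/m) = 0.5·√(482.04/0.072086) = 0.5·√(6686.9) = 40.887 Hz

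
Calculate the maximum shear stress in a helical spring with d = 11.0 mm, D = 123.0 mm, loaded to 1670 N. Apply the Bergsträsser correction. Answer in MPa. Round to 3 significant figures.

440 MPa

Spring index C = D/d = 123.0/11.0 = 11.1818
K_B = (4C+2)/(4C−3) = 46.727/41.727 = 1.1198
τ₀ = 8FD/(πd³) = 8·1670·123.0/(π·11.0³) = 1.64328e+06/4181.5 = 392.99 MPa
τ_max = K·τ₀ = 1.1198 × 392.99 = 440.08 MPa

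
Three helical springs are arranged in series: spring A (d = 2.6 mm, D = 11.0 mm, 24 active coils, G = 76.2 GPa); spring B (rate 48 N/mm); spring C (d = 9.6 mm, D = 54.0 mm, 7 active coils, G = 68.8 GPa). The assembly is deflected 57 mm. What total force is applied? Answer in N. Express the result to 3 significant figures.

521 N

k_A = Gd⁴/(8D³N_a) = (76.2×10³)(2.6⁴)/(8·11.0³·24) = 13.626 N/mm
k_C = Gd⁴/(8D³N_a) = (68.8×10³)(9.6⁴)/(8·54.0³·7) = 66.268 N/mm
Series: 1/k_eq = 1/13.626 + 1/48 + 1/66.268 = 0.10931; k_eq = 9.1481 N/mm
F = k_eq·δ = 9.1481·57 = 521.44 N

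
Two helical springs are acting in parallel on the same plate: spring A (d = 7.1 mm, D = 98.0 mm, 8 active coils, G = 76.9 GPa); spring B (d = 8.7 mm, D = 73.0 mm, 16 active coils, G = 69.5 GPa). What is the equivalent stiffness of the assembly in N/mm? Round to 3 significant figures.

11.2 N/mm

k_A = Gd⁴/(8D³N_a) = (76.9×10³)(7.1⁴)/(8·98.0³·8) = 3.2442 N/mm
k_B = Gd⁴/(8D³N_a) = (69.5×10³)(8.7⁴)/(8·73.0³·16) = 7.9962 N/mm
Parallel: k_eq = 3.2442 + 7.9962 = 11.24 N/mm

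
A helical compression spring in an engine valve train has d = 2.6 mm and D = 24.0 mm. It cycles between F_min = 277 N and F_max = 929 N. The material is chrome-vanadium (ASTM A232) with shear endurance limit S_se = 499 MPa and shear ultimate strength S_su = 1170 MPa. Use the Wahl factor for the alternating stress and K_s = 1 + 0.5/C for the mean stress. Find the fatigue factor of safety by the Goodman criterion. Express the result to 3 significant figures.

0.221

C = D/d = 24.0/2.6 = 9.2308; K_W = (4C−1)/(4C−4)+0.615/C = 1.1577; K_s = 1+0.5/C = 1.0542
F_a = (F_max−F_min)/2 = 326 N; F_m = (F_max+F_min)/2 = 603 N
τ_a = K_W·8F_aD/(πd³) = 1.1577 × 1133.6 = 1312.4 MPa
τ_m = K_s·8F_mD/(πd³) = 1.0542 × 2096.8 = 2210.3 MPa
Goodman: 1/n_f = τ_a/S_se + τ_m/S_su = 1312.4/499 + 2210.3/1170 = 2.63004 + 1.88917 = 4.5192
n_f = 1/4.5192 = 0.2213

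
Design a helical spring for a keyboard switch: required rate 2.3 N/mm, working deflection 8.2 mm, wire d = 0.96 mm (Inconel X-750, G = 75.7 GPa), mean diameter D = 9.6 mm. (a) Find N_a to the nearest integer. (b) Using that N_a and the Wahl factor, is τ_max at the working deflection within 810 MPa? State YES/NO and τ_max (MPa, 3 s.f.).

N_a = Gd⁴/(8D³k) = (75.7×10³)(0.96⁴)/(8·9.6³·2.3) = 3.95 → N_a = 4
Actual rate k = Gd⁴/(8D³·4) = 2.271 N/mm
Working load F = kδ = 2.271·8.2 = 18.622 N
C = 9.6/0.96 = 10.0000; K_W = (4C−1)/(4C−4)+0.615/C = 1.1448
τ_max = K_W·8FD/(πd³) = 1.1448·514.55 = 589.08 MPa
τ_max ≤ 810 MPa → acceptable

(a) 4 coils; (b) YES, τ_max = 589 MPa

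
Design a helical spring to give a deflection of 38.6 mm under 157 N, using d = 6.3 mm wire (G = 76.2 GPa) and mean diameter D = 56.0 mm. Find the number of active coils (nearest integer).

Required rate k = F/δ = 157/38.6 = 4.0674 N/mm
N_a = Gd⁴/(8D³k) = (76.2×10³ × 6.3⁴)/(8 × 56.0³ × 4.0674)
    = 1.20038e+08 / 5.71434e+06 = 21.01 → 21 coils

21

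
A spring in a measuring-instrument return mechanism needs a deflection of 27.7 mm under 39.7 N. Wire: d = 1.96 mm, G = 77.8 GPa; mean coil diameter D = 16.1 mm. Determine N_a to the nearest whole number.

Required rate k = F/δ = 39.7/27.7 = 1.4332 N/mm
N_a = Gd⁴/(8D³k) = (77.8×10³ × 1.96⁴)/(8 × 16.1³ × 1.4332)
    = 1.14816e+06 / 47849.6 = 24 → 24 coils

24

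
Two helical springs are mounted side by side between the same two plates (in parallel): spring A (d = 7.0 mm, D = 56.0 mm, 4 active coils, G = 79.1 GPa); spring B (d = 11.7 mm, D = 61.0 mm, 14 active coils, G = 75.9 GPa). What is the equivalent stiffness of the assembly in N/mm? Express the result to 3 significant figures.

89.7 N/mm

k_A = Gd⁴/(8D³N_a) = (79.1×10³)(7.0⁴)/(8·56.0³·4) = 33.795 N/mm
k_B = Gd⁴/(8D³N_a) = (75.9×10³)(11.7⁴)/(8·61.0³·14) = 55.947 N/mm
Parallel: k_eq = 33.795 + 55.947 = 89.742 N/mm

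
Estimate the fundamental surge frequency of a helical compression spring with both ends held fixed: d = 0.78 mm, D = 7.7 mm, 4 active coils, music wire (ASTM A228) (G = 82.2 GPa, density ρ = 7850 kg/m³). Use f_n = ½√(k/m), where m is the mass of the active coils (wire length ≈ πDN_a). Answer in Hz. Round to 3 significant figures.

k = Gd⁴/(8D³N_a) = (82.2×10³)(0.78⁴)/(8·7.7³·4) = 2.0827 N/mm = 2082.7 N/m
Wire length L = πDN_a = π·7.7·4 = 96.761 mm
m = ρ·(πd²/4)·L = 7850 × 0.47784×10⁻⁶ m² × 0.096761 m = 0.00036295 kg
f_n = ½√(k/m) = 0.5·√(2082.7/0.00036295) = 0.5·√(5.7382e+06) = 1197.7 Hz

1200 Hz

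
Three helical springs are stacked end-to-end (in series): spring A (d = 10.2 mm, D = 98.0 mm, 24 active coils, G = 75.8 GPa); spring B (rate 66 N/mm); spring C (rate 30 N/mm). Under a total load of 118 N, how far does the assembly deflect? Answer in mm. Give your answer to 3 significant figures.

31.7 mm

k_A = Gd⁴/(8D³N_a) = (75.8×10³)(10.2⁴)/(8·98.0³·24) = 4.5404 N/mm
Series: 1/k_eq = 1/4.5404 + 1/66 + 1/30 = 0.26873; k_eq = 3.7212 N/mm
δ = F/k_eq = 118/3.7212 = 31.71 mm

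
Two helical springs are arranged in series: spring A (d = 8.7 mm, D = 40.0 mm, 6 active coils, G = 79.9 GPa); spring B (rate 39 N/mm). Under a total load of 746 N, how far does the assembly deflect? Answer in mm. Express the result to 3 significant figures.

k_A = Gd⁴/(8D³N_a) = (79.9×10³)(8.7⁴)/(8·40.0³·6) = 149.01 N/mm
Series: 1/k_eq = 1/149.01 + 1/39 = 0.032352; k_eq = 30.91 N/mm
δ = F/k_eq = 746/30.91 = 24.135 mm

24.1 mm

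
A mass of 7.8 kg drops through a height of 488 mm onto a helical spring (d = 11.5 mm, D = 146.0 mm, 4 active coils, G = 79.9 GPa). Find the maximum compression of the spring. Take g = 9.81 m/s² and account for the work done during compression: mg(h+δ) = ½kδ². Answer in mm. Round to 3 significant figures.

78.6 mm

k = Gd⁴/(8D³N_a) = (79.9×10³)(11.5⁴)/(8·146.0³·4) = 14.032 N/mm
W = mg = 7.8 × 9.81 = 76.518 N
½kδ² − Wδ − Wh = 0 → δ = (W + √(W² + 2kWh))/k
δ = (76.518 + √(5855 + 1.04796e+06))/14.032 = (76.518 + 1026.6)/14.032 = 78.609 mm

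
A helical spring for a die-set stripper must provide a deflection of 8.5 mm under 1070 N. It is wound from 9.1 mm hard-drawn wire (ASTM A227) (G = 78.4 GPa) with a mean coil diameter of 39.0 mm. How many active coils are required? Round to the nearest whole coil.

9

Required rate k = F/δ = 1070/8.5 = 125.88 N/mm
N_a = Gd⁴/(8D³k) = (78.4×10³ × 9.1⁴)/(8 × 39.0³ × 125.88)
    = 5.37628e+08 / 5.97377e+07 = 9 → 9 coils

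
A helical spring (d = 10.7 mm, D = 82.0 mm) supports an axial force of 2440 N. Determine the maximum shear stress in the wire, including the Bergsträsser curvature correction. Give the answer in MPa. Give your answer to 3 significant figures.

491 MPa

Spring index C = D/d = 82.0/10.7 = 7.6636
K_B = (4C+2)/(4C−3) = 32.654/27.654 = 1.1808
τ₀ = 8FD/(πd³) = 8·2440·82.0/(π·10.7³) = 1.60064e+06/3848.6 = 415.9 MPa
τ_max = K·τ₀ = 1.1808 × 415.9 = 491.1 MPa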